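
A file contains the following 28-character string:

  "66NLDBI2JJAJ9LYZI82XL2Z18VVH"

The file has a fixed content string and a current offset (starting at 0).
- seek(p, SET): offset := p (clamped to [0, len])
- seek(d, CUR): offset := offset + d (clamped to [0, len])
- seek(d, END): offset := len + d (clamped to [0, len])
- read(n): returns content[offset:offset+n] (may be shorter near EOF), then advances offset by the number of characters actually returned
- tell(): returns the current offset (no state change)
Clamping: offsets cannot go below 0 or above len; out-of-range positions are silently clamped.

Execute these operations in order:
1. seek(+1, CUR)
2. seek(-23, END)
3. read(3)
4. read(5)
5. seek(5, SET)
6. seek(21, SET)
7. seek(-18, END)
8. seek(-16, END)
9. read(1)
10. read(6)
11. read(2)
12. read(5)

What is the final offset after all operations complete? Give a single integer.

Answer: 26

Derivation:
After 1 (seek(+1, CUR)): offset=1
After 2 (seek(-23, END)): offset=5
After 3 (read(3)): returned 'BI2', offset=8
After 4 (read(5)): returned 'JJAJ9', offset=13
After 5 (seek(5, SET)): offset=5
After 6 (seek(21, SET)): offset=21
After 7 (seek(-18, END)): offset=10
After 8 (seek(-16, END)): offset=12
After 9 (read(1)): returned '9', offset=13
After 10 (read(6)): returned 'LYZI82', offset=19
After 11 (read(2)): returned 'XL', offset=21
After 12 (read(5)): returned '2Z18V', offset=26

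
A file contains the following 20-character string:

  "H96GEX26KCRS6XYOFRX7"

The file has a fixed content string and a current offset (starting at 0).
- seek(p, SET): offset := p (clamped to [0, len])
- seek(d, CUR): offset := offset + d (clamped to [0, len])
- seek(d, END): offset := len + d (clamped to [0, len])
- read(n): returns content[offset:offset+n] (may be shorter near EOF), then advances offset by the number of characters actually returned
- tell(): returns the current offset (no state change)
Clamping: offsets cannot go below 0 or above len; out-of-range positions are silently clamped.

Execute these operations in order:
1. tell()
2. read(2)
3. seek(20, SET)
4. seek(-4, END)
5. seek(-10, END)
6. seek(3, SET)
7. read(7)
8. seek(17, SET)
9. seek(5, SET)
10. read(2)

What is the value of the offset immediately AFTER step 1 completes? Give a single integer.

Answer: 0

Derivation:
After 1 (tell()): offset=0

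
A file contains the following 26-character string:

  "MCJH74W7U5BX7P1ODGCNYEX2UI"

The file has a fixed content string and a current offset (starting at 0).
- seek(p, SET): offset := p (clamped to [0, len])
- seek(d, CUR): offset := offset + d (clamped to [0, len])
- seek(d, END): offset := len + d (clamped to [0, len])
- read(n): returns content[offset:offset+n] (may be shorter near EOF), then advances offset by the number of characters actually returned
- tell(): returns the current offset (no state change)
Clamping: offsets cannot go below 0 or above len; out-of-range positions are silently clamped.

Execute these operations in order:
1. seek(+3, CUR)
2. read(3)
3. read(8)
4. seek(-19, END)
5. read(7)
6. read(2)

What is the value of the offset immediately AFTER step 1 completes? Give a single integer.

After 1 (seek(+3, CUR)): offset=3

Answer: 3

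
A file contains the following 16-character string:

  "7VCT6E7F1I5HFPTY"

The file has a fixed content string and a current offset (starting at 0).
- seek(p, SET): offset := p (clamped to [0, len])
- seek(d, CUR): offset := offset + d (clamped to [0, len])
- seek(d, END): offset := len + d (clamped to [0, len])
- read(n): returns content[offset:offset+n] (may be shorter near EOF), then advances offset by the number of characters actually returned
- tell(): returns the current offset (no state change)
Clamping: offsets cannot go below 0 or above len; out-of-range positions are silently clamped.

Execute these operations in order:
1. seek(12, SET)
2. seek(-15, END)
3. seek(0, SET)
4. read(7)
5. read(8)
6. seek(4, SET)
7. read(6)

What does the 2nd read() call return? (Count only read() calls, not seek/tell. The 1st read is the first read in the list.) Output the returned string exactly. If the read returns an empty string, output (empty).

After 1 (seek(12, SET)): offset=12
After 2 (seek(-15, END)): offset=1
After 3 (seek(0, SET)): offset=0
After 4 (read(7)): returned '7VCT6E7', offset=7
After 5 (read(8)): returned 'F1I5HFPT', offset=15
After 6 (seek(4, SET)): offset=4
After 7 (read(6)): returned '6E7F1I', offset=10

Answer: F1I5HFPT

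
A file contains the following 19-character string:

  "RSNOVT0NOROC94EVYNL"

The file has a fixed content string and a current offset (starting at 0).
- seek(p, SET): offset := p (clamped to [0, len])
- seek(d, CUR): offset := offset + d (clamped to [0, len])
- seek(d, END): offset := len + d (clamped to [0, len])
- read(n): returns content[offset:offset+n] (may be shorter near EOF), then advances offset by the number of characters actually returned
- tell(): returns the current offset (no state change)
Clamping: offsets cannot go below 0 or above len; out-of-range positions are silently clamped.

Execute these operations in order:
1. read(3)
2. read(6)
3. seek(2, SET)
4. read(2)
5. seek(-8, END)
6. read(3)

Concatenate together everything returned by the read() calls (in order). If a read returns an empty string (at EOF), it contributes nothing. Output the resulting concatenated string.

After 1 (read(3)): returned 'RSN', offset=3
After 2 (read(6)): returned 'OVT0NO', offset=9
After 3 (seek(2, SET)): offset=2
After 4 (read(2)): returned 'NO', offset=4
After 5 (seek(-8, END)): offset=11
After 6 (read(3)): returned 'C94', offset=14

Answer: RSNOVT0NONOC94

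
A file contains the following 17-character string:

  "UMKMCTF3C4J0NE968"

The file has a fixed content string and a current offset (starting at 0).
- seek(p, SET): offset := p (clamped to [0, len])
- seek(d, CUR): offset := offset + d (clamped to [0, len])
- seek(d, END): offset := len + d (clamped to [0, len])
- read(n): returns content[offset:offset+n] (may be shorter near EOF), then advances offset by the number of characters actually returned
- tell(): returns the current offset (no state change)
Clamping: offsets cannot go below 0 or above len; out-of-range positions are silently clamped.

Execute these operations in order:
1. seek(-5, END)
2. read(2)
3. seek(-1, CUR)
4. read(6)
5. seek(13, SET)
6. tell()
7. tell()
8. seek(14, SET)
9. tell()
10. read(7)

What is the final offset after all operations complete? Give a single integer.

After 1 (seek(-5, END)): offset=12
After 2 (read(2)): returned 'NE', offset=14
After 3 (seek(-1, CUR)): offset=13
After 4 (read(6)): returned 'E968', offset=17
After 5 (seek(13, SET)): offset=13
After 6 (tell()): offset=13
After 7 (tell()): offset=13
After 8 (seek(14, SET)): offset=14
After 9 (tell()): offset=14
After 10 (read(7)): returned '968', offset=17

Answer: 17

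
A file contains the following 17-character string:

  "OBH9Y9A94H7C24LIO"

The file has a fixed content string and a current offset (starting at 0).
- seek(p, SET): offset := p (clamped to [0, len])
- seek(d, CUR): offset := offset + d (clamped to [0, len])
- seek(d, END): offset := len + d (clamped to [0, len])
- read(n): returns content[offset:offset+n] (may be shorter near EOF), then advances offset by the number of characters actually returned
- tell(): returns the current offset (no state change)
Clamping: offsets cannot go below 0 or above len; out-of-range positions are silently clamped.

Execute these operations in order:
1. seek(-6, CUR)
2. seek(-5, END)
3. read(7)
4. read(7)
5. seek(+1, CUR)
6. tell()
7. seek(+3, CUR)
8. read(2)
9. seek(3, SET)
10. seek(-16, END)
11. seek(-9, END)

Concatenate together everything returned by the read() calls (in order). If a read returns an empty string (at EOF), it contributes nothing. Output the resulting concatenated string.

Answer: 24LIO

Derivation:
After 1 (seek(-6, CUR)): offset=0
After 2 (seek(-5, END)): offset=12
After 3 (read(7)): returned '24LIO', offset=17
After 4 (read(7)): returned '', offset=17
After 5 (seek(+1, CUR)): offset=17
After 6 (tell()): offset=17
After 7 (seek(+3, CUR)): offset=17
After 8 (read(2)): returned '', offset=17
After 9 (seek(3, SET)): offset=3
After 10 (seek(-16, END)): offset=1
After 11 (seek(-9, END)): offset=8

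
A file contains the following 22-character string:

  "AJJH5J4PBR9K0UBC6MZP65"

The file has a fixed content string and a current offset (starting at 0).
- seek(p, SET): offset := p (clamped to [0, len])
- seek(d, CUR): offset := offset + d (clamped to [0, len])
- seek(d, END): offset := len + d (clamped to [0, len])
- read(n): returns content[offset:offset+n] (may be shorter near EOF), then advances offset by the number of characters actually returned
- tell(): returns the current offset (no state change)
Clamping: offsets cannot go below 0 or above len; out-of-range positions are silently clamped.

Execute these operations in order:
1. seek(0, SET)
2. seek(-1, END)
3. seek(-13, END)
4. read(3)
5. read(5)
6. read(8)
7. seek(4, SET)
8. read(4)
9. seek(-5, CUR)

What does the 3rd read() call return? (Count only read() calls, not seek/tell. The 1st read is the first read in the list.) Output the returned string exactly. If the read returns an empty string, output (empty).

Answer: MZP65

Derivation:
After 1 (seek(0, SET)): offset=0
After 2 (seek(-1, END)): offset=21
After 3 (seek(-13, END)): offset=9
After 4 (read(3)): returned 'R9K', offset=12
After 5 (read(5)): returned '0UBC6', offset=17
After 6 (read(8)): returned 'MZP65', offset=22
After 7 (seek(4, SET)): offset=4
After 8 (read(4)): returned '5J4P', offset=8
After 9 (seek(-5, CUR)): offset=3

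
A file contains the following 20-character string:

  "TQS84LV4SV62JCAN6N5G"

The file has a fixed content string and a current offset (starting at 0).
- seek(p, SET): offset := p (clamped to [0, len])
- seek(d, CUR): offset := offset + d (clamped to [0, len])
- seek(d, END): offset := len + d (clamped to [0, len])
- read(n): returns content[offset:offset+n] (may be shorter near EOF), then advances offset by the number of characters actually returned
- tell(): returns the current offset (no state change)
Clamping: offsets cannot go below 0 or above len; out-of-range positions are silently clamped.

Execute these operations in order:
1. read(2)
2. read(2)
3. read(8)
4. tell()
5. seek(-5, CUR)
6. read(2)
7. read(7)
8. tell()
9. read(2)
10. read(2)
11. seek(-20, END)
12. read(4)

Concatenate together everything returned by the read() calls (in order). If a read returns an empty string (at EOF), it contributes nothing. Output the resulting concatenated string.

Answer: TQS84LV4SV624SV62JCAN6N5GTQS8

Derivation:
After 1 (read(2)): returned 'TQ', offset=2
After 2 (read(2)): returned 'S8', offset=4
After 3 (read(8)): returned '4LV4SV62', offset=12
After 4 (tell()): offset=12
After 5 (seek(-5, CUR)): offset=7
After 6 (read(2)): returned '4S', offset=9
After 7 (read(7)): returned 'V62JCAN', offset=16
After 8 (tell()): offset=16
After 9 (read(2)): returned '6N', offset=18
After 10 (read(2)): returned '5G', offset=20
After 11 (seek(-20, END)): offset=0
After 12 (read(4)): returned 'TQS8', offset=4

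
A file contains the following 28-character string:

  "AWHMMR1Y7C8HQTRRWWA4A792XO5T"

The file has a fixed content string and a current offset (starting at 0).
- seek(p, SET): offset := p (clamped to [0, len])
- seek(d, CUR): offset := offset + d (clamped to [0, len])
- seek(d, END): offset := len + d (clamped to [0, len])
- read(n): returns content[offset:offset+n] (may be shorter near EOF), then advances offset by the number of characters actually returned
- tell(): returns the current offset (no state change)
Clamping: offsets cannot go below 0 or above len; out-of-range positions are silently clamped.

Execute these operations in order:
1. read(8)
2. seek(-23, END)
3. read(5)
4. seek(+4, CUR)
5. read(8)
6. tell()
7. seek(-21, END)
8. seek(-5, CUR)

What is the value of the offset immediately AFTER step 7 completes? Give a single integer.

After 1 (read(8)): returned 'AWHMMR1Y', offset=8
After 2 (seek(-23, END)): offset=5
After 3 (read(5)): returned 'R1Y7C', offset=10
After 4 (seek(+4, CUR)): offset=14
After 5 (read(8)): returned 'RRWWA4A7', offset=22
After 6 (tell()): offset=22
After 7 (seek(-21, END)): offset=7

Answer: 7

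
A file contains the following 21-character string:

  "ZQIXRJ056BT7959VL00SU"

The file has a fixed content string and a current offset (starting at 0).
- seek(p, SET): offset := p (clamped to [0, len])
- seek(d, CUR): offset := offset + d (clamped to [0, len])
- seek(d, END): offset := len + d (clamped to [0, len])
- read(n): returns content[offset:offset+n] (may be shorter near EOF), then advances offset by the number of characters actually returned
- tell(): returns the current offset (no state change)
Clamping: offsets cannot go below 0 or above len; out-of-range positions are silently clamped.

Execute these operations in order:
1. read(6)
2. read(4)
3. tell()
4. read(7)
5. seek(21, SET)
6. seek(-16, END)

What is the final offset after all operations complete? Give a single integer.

Answer: 5

Derivation:
After 1 (read(6)): returned 'ZQIXRJ', offset=6
After 2 (read(4)): returned '056B', offset=10
After 3 (tell()): offset=10
After 4 (read(7)): returned 'T7959VL', offset=17
After 5 (seek(21, SET)): offset=21
After 6 (seek(-16, END)): offset=5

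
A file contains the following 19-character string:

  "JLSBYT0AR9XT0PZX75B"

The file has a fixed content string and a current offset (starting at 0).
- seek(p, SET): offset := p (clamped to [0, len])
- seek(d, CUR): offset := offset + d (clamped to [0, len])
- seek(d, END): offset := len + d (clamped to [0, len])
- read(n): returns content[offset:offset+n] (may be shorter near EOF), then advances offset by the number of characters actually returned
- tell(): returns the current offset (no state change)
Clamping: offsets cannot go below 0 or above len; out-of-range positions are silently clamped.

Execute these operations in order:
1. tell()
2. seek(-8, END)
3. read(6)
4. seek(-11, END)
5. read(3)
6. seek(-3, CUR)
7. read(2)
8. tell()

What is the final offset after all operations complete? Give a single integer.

Answer: 10

Derivation:
After 1 (tell()): offset=0
After 2 (seek(-8, END)): offset=11
After 3 (read(6)): returned 'T0PZX7', offset=17
After 4 (seek(-11, END)): offset=8
After 5 (read(3)): returned 'R9X', offset=11
After 6 (seek(-3, CUR)): offset=8
After 7 (read(2)): returned 'R9', offset=10
After 8 (tell()): offset=10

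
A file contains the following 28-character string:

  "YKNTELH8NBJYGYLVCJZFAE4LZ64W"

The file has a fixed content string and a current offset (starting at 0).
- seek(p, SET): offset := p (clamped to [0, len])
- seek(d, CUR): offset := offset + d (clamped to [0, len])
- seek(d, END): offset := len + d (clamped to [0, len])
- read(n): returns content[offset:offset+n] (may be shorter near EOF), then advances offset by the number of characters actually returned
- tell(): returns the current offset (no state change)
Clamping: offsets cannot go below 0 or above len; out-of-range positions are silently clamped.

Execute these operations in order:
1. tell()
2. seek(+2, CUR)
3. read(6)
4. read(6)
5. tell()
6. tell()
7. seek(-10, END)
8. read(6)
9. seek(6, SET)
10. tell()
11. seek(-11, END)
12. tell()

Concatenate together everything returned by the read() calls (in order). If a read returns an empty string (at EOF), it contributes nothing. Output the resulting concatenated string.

Answer: NTELH8NBJYGYZFAE4L

Derivation:
After 1 (tell()): offset=0
After 2 (seek(+2, CUR)): offset=2
After 3 (read(6)): returned 'NTELH8', offset=8
After 4 (read(6)): returned 'NBJYGY', offset=14
After 5 (tell()): offset=14
After 6 (tell()): offset=14
After 7 (seek(-10, END)): offset=18
After 8 (read(6)): returned 'ZFAE4L', offset=24
After 9 (seek(6, SET)): offset=6
After 10 (tell()): offset=6
After 11 (seek(-11, END)): offset=17
After 12 (tell()): offset=17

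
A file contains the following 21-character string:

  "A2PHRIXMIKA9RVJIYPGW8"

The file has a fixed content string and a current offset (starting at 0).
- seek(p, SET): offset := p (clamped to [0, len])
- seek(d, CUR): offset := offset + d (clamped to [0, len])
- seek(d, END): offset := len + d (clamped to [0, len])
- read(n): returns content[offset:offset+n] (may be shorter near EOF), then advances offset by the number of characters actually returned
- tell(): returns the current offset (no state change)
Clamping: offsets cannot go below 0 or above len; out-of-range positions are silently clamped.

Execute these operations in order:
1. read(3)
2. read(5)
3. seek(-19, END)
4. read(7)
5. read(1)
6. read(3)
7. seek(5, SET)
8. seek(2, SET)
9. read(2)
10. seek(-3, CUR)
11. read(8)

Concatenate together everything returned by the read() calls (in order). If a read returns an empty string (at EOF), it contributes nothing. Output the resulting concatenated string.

Answer: A2PHRIXMPHRIXMIKA9RPH2PHRIXMI

Derivation:
After 1 (read(3)): returned 'A2P', offset=3
After 2 (read(5)): returned 'HRIXM', offset=8
After 3 (seek(-19, END)): offset=2
After 4 (read(7)): returned 'PHRIXMI', offset=9
After 5 (read(1)): returned 'K', offset=10
After 6 (read(3)): returned 'A9R', offset=13
After 7 (seek(5, SET)): offset=5
After 8 (seek(2, SET)): offset=2
After 9 (read(2)): returned 'PH', offset=4
After 10 (seek(-3, CUR)): offset=1
After 11 (read(8)): returned '2PHRIXMI', offset=9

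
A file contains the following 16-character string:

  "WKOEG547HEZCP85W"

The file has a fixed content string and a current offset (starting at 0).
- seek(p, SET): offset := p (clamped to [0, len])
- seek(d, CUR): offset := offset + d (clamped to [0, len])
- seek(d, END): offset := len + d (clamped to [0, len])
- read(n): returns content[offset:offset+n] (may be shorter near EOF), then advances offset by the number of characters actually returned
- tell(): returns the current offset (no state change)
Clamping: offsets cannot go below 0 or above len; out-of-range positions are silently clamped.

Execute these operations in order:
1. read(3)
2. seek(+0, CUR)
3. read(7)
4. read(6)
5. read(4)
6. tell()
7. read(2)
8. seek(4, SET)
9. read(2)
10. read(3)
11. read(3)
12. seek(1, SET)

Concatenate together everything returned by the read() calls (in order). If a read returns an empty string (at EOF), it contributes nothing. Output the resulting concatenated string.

Answer: WKOEG547HEZCP85WG547HEZC

Derivation:
After 1 (read(3)): returned 'WKO', offset=3
After 2 (seek(+0, CUR)): offset=3
After 3 (read(7)): returned 'EG547HE', offset=10
After 4 (read(6)): returned 'ZCP85W', offset=16
After 5 (read(4)): returned '', offset=16
After 6 (tell()): offset=16
After 7 (read(2)): returned '', offset=16
After 8 (seek(4, SET)): offset=4
After 9 (read(2)): returned 'G5', offset=6
After 10 (read(3)): returned '47H', offset=9
After 11 (read(3)): returned 'EZC', offset=12
After 12 (seek(1, SET)): offset=1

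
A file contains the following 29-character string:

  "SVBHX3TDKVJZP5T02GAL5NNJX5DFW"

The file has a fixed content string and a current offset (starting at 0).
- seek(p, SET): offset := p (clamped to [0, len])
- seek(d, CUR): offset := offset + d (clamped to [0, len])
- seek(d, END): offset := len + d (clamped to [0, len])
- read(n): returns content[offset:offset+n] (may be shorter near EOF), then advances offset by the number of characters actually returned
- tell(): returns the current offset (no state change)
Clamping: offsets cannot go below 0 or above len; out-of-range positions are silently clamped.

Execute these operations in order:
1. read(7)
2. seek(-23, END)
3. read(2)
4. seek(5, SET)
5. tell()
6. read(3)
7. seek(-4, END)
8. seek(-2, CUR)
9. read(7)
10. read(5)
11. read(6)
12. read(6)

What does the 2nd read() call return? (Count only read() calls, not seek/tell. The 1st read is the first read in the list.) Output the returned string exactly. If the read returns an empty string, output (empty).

Answer: TD

Derivation:
After 1 (read(7)): returned 'SVBHX3T', offset=7
After 2 (seek(-23, END)): offset=6
After 3 (read(2)): returned 'TD', offset=8
After 4 (seek(5, SET)): offset=5
After 5 (tell()): offset=5
After 6 (read(3)): returned '3TD', offset=8
After 7 (seek(-4, END)): offset=25
After 8 (seek(-2, CUR)): offset=23
After 9 (read(7)): returned 'JX5DFW', offset=29
After 10 (read(5)): returned '', offset=29
After 11 (read(6)): returned '', offset=29
After 12 (read(6)): returned '', offset=29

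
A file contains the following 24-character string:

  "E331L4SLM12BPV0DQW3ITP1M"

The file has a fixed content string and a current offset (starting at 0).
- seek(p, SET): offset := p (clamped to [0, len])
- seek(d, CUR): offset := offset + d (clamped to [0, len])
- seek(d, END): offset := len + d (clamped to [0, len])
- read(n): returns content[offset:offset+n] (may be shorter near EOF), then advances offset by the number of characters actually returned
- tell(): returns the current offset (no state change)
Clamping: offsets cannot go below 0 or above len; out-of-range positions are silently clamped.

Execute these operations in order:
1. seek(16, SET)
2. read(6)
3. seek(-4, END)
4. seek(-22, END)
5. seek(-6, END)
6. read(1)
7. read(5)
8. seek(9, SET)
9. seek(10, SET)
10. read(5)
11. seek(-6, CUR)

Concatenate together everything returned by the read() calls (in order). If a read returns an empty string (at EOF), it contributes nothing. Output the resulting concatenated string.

After 1 (seek(16, SET)): offset=16
After 2 (read(6)): returned 'QW3ITP', offset=22
After 3 (seek(-4, END)): offset=20
After 4 (seek(-22, END)): offset=2
After 5 (seek(-6, END)): offset=18
After 6 (read(1)): returned '3', offset=19
After 7 (read(5)): returned 'ITP1M', offset=24
After 8 (seek(9, SET)): offset=9
After 9 (seek(10, SET)): offset=10
After 10 (read(5)): returned '2BPV0', offset=15
After 11 (seek(-6, CUR)): offset=9

Answer: QW3ITP3ITP1M2BPV0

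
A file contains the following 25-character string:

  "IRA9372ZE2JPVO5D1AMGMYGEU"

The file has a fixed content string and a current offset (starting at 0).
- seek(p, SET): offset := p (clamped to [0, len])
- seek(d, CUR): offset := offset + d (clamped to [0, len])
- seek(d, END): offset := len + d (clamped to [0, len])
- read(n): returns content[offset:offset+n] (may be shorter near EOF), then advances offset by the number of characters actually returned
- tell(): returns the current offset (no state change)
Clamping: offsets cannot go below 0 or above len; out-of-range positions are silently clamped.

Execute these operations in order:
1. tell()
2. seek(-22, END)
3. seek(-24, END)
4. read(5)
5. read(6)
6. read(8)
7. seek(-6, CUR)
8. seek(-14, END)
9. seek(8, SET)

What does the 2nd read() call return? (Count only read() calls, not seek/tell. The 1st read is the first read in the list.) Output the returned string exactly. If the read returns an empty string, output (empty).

After 1 (tell()): offset=0
After 2 (seek(-22, END)): offset=3
After 3 (seek(-24, END)): offset=1
After 4 (read(5)): returned 'RA937', offset=6
After 5 (read(6)): returned '2ZE2JP', offset=12
After 6 (read(8)): returned 'VO5D1AMG', offset=20
After 7 (seek(-6, CUR)): offset=14
After 8 (seek(-14, END)): offset=11
After 9 (seek(8, SET)): offset=8

Answer: 2ZE2JP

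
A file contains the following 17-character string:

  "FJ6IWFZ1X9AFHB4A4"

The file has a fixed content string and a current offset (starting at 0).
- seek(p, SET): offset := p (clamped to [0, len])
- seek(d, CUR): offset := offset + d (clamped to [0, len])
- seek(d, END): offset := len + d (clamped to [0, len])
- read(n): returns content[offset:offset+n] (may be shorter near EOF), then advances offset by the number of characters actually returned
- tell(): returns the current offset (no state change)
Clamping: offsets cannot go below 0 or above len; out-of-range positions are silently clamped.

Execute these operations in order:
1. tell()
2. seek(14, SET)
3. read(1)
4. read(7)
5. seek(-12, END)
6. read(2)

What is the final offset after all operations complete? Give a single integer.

Answer: 7

Derivation:
After 1 (tell()): offset=0
After 2 (seek(14, SET)): offset=14
After 3 (read(1)): returned '4', offset=15
After 4 (read(7)): returned 'A4', offset=17
After 5 (seek(-12, END)): offset=5
After 6 (read(2)): returned 'FZ', offset=7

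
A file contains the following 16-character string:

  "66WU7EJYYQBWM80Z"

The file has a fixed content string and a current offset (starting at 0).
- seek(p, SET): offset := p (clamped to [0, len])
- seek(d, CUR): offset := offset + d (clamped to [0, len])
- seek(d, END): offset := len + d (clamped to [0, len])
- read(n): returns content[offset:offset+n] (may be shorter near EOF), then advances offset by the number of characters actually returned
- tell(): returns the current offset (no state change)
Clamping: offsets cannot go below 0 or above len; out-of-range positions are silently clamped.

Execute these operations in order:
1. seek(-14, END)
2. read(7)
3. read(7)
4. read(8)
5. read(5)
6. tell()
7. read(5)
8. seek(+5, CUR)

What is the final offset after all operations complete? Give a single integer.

Answer: 16

Derivation:
After 1 (seek(-14, END)): offset=2
After 2 (read(7)): returned 'WU7EJYY', offset=9
After 3 (read(7)): returned 'QBWM80Z', offset=16
After 4 (read(8)): returned '', offset=16
After 5 (read(5)): returned '', offset=16
After 6 (tell()): offset=16
After 7 (read(5)): returned '', offset=16
After 8 (seek(+5, CUR)): offset=16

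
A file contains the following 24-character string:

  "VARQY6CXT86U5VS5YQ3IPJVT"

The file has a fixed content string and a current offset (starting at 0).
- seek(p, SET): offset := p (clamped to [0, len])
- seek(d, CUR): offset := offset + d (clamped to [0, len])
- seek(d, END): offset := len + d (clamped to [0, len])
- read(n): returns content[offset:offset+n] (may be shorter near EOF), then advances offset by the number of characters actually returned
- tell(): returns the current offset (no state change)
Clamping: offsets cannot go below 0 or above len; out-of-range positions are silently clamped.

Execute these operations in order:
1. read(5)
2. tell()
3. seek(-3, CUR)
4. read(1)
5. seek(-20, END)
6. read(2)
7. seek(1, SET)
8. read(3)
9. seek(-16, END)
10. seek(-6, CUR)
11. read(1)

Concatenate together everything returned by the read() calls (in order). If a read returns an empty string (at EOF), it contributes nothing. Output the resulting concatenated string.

Answer: VARQYRY6ARQR

Derivation:
After 1 (read(5)): returned 'VARQY', offset=5
After 2 (tell()): offset=5
After 3 (seek(-3, CUR)): offset=2
After 4 (read(1)): returned 'R', offset=3
After 5 (seek(-20, END)): offset=4
After 6 (read(2)): returned 'Y6', offset=6
After 7 (seek(1, SET)): offset=1
After 8 (read(3)): returned 'ARQ', offset=4
After 9 (seek(-16, END)): offset=8
After 10 (seek(-6, CUR)): offset=2
After 11 (read(1)): returned 'R', offset=3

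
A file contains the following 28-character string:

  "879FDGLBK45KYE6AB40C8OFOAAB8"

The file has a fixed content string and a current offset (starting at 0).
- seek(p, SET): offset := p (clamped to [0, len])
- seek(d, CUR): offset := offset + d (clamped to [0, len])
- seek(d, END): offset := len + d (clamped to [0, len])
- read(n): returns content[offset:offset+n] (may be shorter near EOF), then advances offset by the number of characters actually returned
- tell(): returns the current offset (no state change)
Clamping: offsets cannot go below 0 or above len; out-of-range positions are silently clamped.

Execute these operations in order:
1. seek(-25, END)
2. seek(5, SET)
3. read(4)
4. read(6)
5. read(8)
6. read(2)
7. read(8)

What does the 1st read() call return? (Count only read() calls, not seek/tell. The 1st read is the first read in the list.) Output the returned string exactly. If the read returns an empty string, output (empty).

After 1 (seek(-25, END)): offset=3
After 2 (seek(5, SET)): offset=5
After 3 (read(4)): returned 'GLBK', offset=9
After 4 (read(6)): returned '45KYE6', offset=15
After 5 (read(8)): returned 'AB40C8OF', offset=23
After 6 (read(2)): returned 'OA', offset=25
After 7 (read(8)): returned 'AB8', offset=28

Answer: GLBK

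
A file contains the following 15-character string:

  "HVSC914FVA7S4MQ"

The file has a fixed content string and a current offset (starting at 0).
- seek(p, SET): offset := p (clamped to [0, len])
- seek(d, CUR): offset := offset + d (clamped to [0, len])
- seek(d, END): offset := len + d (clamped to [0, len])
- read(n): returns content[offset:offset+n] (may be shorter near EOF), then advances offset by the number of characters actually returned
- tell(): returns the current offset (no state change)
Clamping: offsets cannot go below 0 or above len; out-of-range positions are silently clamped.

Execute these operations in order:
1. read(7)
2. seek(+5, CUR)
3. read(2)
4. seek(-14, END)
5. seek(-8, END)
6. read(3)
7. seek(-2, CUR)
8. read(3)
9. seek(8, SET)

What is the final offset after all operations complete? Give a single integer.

After 1 (read(7)): returned 'HVSC914', offset=7
After 2 (seek(+5, CUR)): offset=12
After 3 (read(2)): returned '4M', offset=14
After 4 (seek(-14, END)): offset=1
After 5 (seek(-8, END)): offset=7
After 6 (read(3)): returned 'FVA', offset=10
After 7 (seek(-2, CUR)): offset=8
After 8 (read(3)): returned 'VA7', offset=11
After 9 (seek(8, SET)): offset=8

Answer: 8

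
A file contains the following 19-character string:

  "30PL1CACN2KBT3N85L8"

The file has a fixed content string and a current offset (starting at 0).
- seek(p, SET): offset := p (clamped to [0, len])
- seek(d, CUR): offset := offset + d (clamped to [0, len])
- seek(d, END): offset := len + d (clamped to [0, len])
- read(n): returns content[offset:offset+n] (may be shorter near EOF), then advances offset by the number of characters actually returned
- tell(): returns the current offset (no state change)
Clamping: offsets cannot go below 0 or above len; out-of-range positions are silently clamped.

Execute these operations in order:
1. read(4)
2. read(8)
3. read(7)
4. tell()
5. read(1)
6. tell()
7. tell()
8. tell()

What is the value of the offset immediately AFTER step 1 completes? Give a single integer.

After 1 (read(4)): returned '30PL', offset=4

Answer: 4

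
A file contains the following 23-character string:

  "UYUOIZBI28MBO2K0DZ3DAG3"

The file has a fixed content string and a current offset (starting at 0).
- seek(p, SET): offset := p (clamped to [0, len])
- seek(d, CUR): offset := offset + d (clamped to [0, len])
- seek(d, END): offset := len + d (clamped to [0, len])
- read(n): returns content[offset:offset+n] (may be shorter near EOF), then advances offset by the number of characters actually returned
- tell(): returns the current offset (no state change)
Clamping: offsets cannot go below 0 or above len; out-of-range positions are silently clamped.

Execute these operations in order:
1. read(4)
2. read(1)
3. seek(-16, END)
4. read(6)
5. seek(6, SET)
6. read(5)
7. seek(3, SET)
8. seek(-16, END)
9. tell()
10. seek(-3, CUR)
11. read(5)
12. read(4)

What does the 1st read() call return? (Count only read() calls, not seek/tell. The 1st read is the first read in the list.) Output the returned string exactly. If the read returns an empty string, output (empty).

After 1 (read(4)): returned 'UYUO', offset=4
After 2 (read(1)): returned 'I', offset=5
After 3 (seek(-16, END)): offset=7
After 4 (read(6)): returned 'I28MBO', offset=13
After 5 (seek(6, SET)): offset=6
After 6 (read(5)): returned 'BI28M', offset=11
After 7 (seek(3, SET)): offset=3
After 8 (seek(-16, END)): offset=7
After 9 (tell()): offset=7
After 10 (seek(-3, CUR)): offset=4
After 11 (read(5)): returned 'IZBI2', offset=9
After 12 (read(4)): returned '8MBO', offset=13

Answer: UYUO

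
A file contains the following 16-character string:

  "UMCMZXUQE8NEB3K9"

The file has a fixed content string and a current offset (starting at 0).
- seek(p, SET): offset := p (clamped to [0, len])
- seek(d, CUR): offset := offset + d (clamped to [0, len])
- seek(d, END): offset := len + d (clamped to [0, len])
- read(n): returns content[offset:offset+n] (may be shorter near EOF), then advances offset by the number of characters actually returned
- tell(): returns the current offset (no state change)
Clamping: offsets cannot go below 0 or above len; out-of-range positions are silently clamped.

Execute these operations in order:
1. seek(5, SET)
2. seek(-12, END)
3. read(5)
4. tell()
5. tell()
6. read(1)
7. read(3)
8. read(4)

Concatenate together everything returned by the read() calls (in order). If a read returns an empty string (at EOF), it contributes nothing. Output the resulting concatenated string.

Answer: ZXUQE8NEB3K9

Derivation:
After 1 (seek(5, SET)): offset=5
After 2 (seek(-12, END)): offset=4
After 3 (read(5)): returned 'ZXUQE', offset=9
After 4 (tell()): offset=9
After 5 (tell()): offset=9
After 6 (read(1)): returned '8', offset=10
After 7 (read(3)): returned 'NEB', offset=13
After 8 (read(4)): returned '3K9', offset=16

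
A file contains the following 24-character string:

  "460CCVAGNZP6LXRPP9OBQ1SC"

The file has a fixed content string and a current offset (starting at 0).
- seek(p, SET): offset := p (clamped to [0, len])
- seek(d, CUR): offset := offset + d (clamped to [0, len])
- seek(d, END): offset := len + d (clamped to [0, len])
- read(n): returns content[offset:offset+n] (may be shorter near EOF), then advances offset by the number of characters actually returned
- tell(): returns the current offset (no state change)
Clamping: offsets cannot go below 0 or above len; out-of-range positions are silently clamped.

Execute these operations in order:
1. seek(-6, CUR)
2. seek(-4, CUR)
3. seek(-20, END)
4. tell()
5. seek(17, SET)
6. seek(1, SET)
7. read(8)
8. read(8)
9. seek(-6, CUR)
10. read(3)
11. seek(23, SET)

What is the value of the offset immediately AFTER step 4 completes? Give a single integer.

Answer: 4

Derivation:
After 1 (seek(-6, CUR)): offset=0
After 2 (seek(-4, CUR)): offset=0
After 3 (seek(-20, END)): offset=4
After 4 (tell()): offset=4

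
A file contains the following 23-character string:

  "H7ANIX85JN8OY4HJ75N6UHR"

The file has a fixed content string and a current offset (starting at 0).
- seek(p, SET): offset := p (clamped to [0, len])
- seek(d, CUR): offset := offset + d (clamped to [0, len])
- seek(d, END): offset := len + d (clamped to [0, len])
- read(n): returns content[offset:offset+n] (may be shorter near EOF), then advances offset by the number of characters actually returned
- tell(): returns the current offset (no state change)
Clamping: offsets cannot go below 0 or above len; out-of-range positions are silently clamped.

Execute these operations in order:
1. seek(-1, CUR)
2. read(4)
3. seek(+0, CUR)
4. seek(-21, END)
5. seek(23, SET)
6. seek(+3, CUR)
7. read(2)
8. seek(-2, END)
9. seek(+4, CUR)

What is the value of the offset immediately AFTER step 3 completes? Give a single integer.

Answer: 4

Derivation:
After 1 (seek(-1, CUR)): offset=0
After 2 (read(4)): returned 'H7AN', offset=4
After 3 (seek(+0, CUR)): offset=4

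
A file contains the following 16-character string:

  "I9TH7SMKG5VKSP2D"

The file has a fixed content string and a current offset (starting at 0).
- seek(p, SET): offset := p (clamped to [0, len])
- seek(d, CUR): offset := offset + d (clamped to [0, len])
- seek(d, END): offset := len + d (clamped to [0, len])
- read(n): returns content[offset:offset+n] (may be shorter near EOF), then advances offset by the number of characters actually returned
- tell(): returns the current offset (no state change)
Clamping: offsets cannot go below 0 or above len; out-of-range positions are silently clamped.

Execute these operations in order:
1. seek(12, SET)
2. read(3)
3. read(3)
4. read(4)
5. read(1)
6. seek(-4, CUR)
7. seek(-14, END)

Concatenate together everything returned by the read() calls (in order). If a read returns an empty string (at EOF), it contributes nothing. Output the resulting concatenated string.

Answer: SP2D

Derivation:
After 1 (seek(12, SET)): offset=12
After 2 (read(3)): returned 'SP2', offset=15
After 3 (read(3)): returned 'D', offset=16
After 4 (read(4)): returned '', offset=16
After 5 (read(1)): returned '', offset=16
After 6 (seek(-4, CUR)): offset=12
After 7 (seek(-14, END)): offset=2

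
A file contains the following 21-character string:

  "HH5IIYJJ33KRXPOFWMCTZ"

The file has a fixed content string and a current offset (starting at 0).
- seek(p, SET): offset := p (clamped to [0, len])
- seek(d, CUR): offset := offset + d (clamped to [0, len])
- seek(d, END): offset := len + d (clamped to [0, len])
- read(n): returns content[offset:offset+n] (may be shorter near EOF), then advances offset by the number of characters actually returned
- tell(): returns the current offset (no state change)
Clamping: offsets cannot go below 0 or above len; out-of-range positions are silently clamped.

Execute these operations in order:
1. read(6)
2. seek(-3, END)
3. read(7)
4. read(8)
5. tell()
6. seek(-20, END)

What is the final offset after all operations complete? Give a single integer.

After 1 (read(6)): returned 'HH5IIY', offset=6
After 2 (seek(-3, END)): offset=18
After 3 (read(7)): returned 'CTZ', offset=21
After 4 (read(8)): returned '', offset=21
After 5 (tell()): offset=21
After 6 (seek(-20, END)): offset=1

Answer: 1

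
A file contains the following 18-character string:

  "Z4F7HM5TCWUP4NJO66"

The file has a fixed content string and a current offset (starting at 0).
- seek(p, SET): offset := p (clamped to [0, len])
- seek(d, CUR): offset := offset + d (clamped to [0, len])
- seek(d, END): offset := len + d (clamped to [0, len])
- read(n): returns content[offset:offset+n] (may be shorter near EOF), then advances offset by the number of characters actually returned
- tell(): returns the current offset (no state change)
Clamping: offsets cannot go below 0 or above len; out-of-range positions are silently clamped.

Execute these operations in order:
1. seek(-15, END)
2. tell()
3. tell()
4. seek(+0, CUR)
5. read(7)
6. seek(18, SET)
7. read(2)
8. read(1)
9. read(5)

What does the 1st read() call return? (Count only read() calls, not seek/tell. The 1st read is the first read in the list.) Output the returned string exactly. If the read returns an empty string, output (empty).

Answer: 7HM5TCW

Derivation:
After 1 (seek(-15, END)): offset=3
After 2 (tell()): offset=3
After 3 (tell()): offset=3
After 4 (seek(+0, CUR)): offset=3
After 5 (read(7)): returned '7HM5TCW', offset=10
After 6 (seek(18, SET)): offset=18
After 7 (read(2)): returned '', offset=18
After 8 (read(1)): returned '', offset=18
After 9 (read(5)): returned '', offset=18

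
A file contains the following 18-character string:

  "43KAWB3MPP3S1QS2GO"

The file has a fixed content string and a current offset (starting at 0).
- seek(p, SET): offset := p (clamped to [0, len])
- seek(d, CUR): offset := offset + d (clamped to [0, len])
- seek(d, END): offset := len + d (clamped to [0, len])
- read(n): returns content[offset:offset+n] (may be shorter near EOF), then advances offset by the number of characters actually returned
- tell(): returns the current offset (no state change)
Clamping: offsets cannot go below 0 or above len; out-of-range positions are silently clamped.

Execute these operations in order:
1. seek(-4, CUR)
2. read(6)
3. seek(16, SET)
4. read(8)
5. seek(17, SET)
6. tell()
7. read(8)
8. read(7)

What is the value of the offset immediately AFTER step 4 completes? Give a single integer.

Answer: 18

Derivation:
After 1 (seek(-4, CUR)): offset=0
After 2 (read(6)): returned '43KAWB', offset=6
After 3 (seek(16, SET)): offset=16
After 4 (read(8)): returned 'GO', offset=18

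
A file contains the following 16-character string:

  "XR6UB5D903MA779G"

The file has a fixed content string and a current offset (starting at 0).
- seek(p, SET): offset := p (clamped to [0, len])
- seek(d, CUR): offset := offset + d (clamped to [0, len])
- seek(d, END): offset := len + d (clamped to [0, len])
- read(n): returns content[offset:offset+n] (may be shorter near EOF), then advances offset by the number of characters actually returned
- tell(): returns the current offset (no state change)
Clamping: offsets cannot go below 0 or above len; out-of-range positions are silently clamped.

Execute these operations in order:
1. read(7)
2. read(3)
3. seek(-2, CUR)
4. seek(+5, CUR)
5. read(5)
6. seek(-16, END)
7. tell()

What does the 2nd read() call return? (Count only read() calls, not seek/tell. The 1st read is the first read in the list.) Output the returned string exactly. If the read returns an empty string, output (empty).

Answer: 903

Derivation:
After 1 (read(7)): returned 'XR6UB5D', offset=7
After 2 (read(3)): returned '903', offset=10
After 3 (seek(-2, CUR)): offset=8
After 4 (seek(+5, CUR)): offset=13
After 5 (read(5)): returned '79G', offset=16
After 6 (seek(-16, END)): offset=0
After 7 (tell()): offset=0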